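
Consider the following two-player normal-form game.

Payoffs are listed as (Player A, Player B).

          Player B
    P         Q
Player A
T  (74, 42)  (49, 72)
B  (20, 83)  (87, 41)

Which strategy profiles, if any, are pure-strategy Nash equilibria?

There is no pure-strategy Nash equilibrium.

For each strategy profile, look for a profitable unilateral deviation.
(T, P): Player B can switch to Q (42 → 72). Not NE.
(T, Q): Player A can switch to B (49 → 87). Not NE.
(B, P): Player A can switch to T (20 → 74). Not NE.
(B, Q): Player B can switch to P (41 → 83). Not NE.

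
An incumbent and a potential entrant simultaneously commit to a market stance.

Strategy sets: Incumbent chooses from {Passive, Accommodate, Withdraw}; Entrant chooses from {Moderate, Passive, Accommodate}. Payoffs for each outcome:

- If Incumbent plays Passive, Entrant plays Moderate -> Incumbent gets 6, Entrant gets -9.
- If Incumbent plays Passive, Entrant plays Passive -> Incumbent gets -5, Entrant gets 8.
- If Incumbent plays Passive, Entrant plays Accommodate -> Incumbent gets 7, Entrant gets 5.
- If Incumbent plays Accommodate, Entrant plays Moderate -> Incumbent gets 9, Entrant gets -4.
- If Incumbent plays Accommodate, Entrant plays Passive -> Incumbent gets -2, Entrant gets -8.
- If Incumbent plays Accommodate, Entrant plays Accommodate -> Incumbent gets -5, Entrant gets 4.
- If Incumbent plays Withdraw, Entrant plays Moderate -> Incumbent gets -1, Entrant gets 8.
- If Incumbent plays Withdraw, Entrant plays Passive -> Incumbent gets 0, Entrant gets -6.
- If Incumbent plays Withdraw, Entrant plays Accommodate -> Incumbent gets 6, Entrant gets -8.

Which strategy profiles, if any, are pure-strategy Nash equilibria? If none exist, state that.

none

Incumbent against Moderate: payoffs 6, 9, -1 → best response Accommodate.
Incumbent against Passive: payoffs -5, -2, 0 → best response Withdraw.
Incumbent against Accommodate: payoffs 7, -5, 6 → best response Passive.
Entrant against Passive: payoffs -9, 8, 5 → best response Passive.
Entrant against Accommodate: payoffs -4, -8, 4 → best response Accommodate.
Entrant against Withdraw: payoffs 8, -6, -8 → best response Moderate.
No profile is a mutual best response for all players.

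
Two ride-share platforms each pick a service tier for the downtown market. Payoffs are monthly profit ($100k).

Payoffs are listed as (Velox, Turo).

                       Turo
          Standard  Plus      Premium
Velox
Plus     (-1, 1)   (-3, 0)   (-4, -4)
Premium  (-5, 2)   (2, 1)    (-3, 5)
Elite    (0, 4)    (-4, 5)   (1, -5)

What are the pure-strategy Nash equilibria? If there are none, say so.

For each player, find the best response to each opponent profile; mutual best responses are the pure NE.
Velox against Standard: payoffs -1, -5, 0 → best response Elite.
Velox against Plus: payoffs -3, 2, -4 → best response Premium.
Velox against Premium: payoffs -4, -3, 1 → best response Elite.
Turo against Plus: payoffs 1, 0, -4 → best response Standard.
Turo against Premium: payoffs 2, 1, 5 → best response Premium.
Turo against Elite: payoffs 4, 5, -5 → best response Plus.
No profile is a mutual best response for all players.

none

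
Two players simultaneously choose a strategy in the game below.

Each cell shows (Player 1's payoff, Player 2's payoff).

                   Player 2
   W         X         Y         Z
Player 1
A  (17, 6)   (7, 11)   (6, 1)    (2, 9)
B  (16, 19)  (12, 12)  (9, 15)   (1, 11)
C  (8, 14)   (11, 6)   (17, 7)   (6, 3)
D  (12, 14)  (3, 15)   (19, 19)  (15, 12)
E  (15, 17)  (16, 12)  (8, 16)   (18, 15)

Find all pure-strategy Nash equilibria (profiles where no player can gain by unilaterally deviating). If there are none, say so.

Pure NE: (D, Y)

(A, W): Player 2 can switch to X (6 → 11). Not NE.
(A, X): Player 1 can switch to B (7 → 12). Not NE.
(A, Y): Player 1 can switch to B (6 → 9). Not NE.
(A, Z): Player 1 can switch to C (2 → 6). Not NE.
(B, W): Player 1 can switch to A (16 → 17). Not NE.
(B, X): Player 1 can switch to E (12 → 16). Not NE.
(B, Y): Player 1 can switch to C (9 → 17). Not NE.
(B, Z): Player 1 can switch to A (1 → 2). Not NE.
(D, Y): Player 1 gets 19, best alternative 17; Player 2 gets 19, best alternative 15. No profitable deviation — NE.
(The remaining 11 profiles each have a profitable deviation by the same check.)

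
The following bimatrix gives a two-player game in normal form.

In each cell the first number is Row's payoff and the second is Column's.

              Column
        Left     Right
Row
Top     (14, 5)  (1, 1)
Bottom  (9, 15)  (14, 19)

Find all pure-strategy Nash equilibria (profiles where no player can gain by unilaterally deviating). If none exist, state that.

Pure-strategy Nash equilibria: (Top, Left); (Bottom, Right)

For each strategy profile, look for a profitable unilateral deviation.
(Top, Left): Row gets 14, best alternative 9; Column gets 5, best alternative 1. No profitable deviation — NE.
(Top, Right): Row can switch to Bottom (1 → 14). Not NE.
(Bottom, Left): Row can switch to Top (9 → 14). Not NE.
(Bottom, Right): Row gets 14, best alternative 1; Column gets 19, best alternative 15. No profitable deviation — NE.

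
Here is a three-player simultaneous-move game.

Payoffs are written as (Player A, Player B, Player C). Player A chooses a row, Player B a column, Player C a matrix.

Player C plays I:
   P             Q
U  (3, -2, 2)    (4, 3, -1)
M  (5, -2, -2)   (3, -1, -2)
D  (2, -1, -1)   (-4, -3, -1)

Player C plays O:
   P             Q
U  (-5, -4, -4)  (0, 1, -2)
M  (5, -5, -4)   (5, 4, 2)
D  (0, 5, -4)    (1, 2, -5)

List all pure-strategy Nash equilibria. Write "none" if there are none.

(U, P, I): Player A can switch to M (3 → 5). Not NE.
(U, P, O): Player A can switch to M (-5 → 5). Not NE.
(U, Q, I): Player A gets 4, best alternative 3; Player B gets 3, best alternative -2; Player C gets -1, best alternative -2. No profitable deviation — NE.
(U, Q, O): Player A can switch to M (0 → 5). Not NE.
(M, P, I): Player B can switch to Q (-2 → -1). Not NE.
(M, P, O): Player B can switch to Q (-5 → 4). Not NE.
(M, Q, I): Player A can switch to U (3 → 4). Not NE.
(M, Q, O): Player A gets 5, best alternative 1; Player B gets 4, best alternative -5; Player C gets 2, best alternative -2. No profitable deviation — NE.
(The remaining 4 profiles each have a profitable deviation by the same check.)

The pure Nash equilibria are (U, Q, I), (M, Q, O).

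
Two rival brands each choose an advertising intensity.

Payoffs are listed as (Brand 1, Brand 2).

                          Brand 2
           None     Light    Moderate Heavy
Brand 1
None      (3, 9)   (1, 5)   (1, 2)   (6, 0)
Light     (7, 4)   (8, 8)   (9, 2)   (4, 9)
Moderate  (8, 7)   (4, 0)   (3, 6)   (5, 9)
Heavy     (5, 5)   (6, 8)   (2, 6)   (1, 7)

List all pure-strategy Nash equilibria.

(None, None): Brand 1 can switch to Light (3 → 7). Not NE.
(None, Light): Brand 1 can switch to Light (1 → 8). Not NE.
(None, Moderate): Brand 1 can switch to Light (1 → 9). Not NE.
(None, Heavy): Brand 2 can switch to None (0 → 9). Not NE.
(Light, None): Brand 1 can switch to Moderate (7 → 8). Not NE.
(Light, Light): Brand 2 can switch to Heavy (8 → 9). Not NE.
(The remaining 10 profiles each have a profitable deviation by the same check.)

none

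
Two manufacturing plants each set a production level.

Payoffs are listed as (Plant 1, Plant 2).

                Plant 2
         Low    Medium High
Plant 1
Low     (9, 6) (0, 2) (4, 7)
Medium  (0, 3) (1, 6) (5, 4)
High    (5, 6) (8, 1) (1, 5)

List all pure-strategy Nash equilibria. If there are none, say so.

(Low, Low): Plant 2 can switch to High (6 → 7). Not NE.
(Low, Medium): Plant 1 can switch to Medium (0 → 1). Not NE.
(Low, High): Plant 1 can switch to Medium (4 → 5). Not NE.
(Medium, Low): Plant 1 can switch to Low (0 → 9). Not NE.
(Medium, Medium): Plant 1 can switch to High (1 → 8). Not NE.
(Medium, High): Plant 2 can switch to Medium (4 → 6). Not NE.
(The remaining 3 profiles each have a profitable deviation by the same check.)

none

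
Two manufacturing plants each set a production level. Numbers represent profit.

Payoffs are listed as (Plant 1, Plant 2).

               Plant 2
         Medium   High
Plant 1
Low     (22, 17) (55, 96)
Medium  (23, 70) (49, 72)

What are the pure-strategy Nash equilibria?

Check each profile: it is a Nash equilibrium iff no player can strictly gain by switching unilaterally.
(Low, Medium): Plant 1 can switch to Medium (22 → 23). Not NE.
(Low, High): Plant 1 gets 55, best alternative 49; Plant 2 gets 96, best alternative 17. No profitable deviation — NE.
(Medium, Medium): Plant 2 can switch to High (70 → 72). Not NE.
(Medium, High): Plant 1 can switch to Low (49 → 55). Not NE.

The unique pure-strategy Nash equilibrium is (Low, High).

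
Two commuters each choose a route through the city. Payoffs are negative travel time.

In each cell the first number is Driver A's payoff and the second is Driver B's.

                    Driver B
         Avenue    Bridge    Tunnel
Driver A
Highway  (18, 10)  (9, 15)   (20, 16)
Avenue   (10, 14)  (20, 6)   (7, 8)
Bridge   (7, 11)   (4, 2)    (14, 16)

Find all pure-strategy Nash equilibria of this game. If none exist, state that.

(Highway, Tunnel)

(Highway, Avenue): Driver B can switch to Bridge (10 → 15). Not NE.
(Highway, Bridge): Driver A can switch to Avenue (9 → 20). Not NE.
(Highway, Tunnel): Driver A gets 20, best alternative 14; Driver B gets 16, best alternative 15. No profitable deviation — NE.
(Avenue, Avenue): Driver A can switch to Highway (10 → 18). Not NE.
(Avenue, Bridge): Driver B can switch to Avenue (6 → 14). Not NE.
(Avenue, Tunnel): Driver A can switch to Highway (7 → 20). Not NE.
(Bridge, Avenue): Driver A can switch to Highway (7 → 18). Not NE.
(Bridge, Bridge): Driver A can switch to Highway (4 → 9). Not NE.
(Bridge, Tunnel): Driver A can switch to Highway (14 → 20). Not NE.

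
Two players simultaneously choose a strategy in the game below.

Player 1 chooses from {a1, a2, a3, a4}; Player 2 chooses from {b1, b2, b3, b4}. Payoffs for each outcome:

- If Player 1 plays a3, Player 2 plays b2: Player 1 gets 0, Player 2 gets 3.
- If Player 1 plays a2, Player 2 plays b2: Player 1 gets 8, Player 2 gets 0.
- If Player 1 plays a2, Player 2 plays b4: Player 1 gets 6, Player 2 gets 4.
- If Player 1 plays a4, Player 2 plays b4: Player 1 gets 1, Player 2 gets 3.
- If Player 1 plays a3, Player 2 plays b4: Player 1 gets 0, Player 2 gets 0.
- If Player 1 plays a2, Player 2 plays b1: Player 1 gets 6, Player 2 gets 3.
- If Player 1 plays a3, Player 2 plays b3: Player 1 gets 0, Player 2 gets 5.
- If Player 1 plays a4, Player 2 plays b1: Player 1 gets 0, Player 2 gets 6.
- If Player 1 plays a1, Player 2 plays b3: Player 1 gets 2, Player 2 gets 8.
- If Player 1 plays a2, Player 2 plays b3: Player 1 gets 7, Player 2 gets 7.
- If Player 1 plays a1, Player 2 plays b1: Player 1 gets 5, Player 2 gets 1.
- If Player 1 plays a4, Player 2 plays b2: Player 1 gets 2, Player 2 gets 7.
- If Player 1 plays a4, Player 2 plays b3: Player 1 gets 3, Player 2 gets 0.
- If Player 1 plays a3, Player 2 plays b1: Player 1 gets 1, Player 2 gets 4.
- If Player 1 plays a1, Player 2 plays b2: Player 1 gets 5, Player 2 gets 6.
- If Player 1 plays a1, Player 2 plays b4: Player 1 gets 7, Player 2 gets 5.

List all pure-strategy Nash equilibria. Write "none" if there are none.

Pure NE: (a2, b3)

Player 1 against b1: payoffs 5, 6, 1, 0 → best response a2.
Player 1 against b2: payoffs 5, 8, 0, 2 → best response a2.
Player 1 against b3: payoffs 2, 7, 0, 3 → best response a2.
Player 1 against b4: payoffs 7, 6, 0, 1 → best response a1.
Player 2 against a1: payoffs 1, 6, 8, 5 → best response b3.
Player 2 against a2: payoffs 3, 0, 7, 4 → best response b3.
Player 2 against a3: payoffs 4, 3, 5, 0 → best response b3.
Player 2 against a4: payoffs 6, 7, 0, 3 → best response b2.
Mutual best responses: (a2, b3).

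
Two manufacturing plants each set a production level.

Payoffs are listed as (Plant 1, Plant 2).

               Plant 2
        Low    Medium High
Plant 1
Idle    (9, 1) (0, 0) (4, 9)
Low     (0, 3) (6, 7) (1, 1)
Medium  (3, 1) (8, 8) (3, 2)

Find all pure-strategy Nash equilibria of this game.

For each strategy profile, look for a profitable unilateral deviation.
(Idle, Low): Plant 2 can switch to High (1 → 9). Not NE.
(Idle, Medium): Plant 1 can switch to Low (0 → 6). Not NE.
(Idle, High): Plant 1 gets 4, best alternative 3; Plant 2 gets 9, best alternative 1. No profitable deviation — NE.
(Low, Low): Plant 1 can switch to Idle (0 → 9). Not NE.
(Low, Medium): Plant 1 can switch to Medium (6 → 8). Not NE.
(Low, High): Plant 1 can switch to Idle (1 → 4). Not NE.
(Medium, Low): Plant 1 can switch to Idle (3 → 9). Not NE.
(Medium, Medium): Plant 1 gets 8, best alternative 6; Plant 2 gets 8, best alternative 2. No profitable deviation — NE.
(Medium, High): Plant 1 can switch to Idle (3 → 4). Not NE.

The pure Nash equilibria are (Idle, High) and (Medium, Medium).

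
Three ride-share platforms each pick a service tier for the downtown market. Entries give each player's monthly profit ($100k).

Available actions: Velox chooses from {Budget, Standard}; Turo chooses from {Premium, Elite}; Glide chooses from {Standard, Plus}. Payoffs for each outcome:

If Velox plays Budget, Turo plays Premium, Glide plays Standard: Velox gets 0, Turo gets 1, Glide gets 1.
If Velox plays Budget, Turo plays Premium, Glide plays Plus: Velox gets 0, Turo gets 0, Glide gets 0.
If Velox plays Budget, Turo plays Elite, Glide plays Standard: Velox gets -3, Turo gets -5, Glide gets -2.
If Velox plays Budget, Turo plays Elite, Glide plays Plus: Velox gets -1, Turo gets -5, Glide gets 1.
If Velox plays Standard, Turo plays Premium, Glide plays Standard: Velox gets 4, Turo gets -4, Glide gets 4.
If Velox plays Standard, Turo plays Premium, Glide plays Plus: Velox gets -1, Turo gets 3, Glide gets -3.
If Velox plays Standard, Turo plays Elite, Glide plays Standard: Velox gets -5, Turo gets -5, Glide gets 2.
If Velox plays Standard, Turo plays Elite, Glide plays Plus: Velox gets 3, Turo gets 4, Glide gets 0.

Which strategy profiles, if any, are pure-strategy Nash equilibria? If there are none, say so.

(Standard, Premium, Standard)

(Budget, Premium, Standard): Velox can switch to Standard (0 → 4). Not NE.
(Budget, Premium, Plus): Glide can switch to Standard (0 → 1). Not NE.
(Budget, Elite, Standard): Turo can switch to Premium (-5 → 1). Not NE.
(Budget, Elite, Plus): Velox can switch to Standard (-1 → 3). Not NE.
(Standard, Premium, Standard): Velox gets 4, best alternative 0; Turo gets -4, best alternative -5; Glide gets 4, best alternative -3. No profitable deviation — NE.
(Standard, Premium, Plus): Velox can switch to Budget (-1 → 0). Not NE.
(Standard, Elite, Standard): Velox can switch to Budget (-5 → -3). Not NE.
(Standard, Elite, Plus): Glide can switch to Standard (0 → 2). Not NE.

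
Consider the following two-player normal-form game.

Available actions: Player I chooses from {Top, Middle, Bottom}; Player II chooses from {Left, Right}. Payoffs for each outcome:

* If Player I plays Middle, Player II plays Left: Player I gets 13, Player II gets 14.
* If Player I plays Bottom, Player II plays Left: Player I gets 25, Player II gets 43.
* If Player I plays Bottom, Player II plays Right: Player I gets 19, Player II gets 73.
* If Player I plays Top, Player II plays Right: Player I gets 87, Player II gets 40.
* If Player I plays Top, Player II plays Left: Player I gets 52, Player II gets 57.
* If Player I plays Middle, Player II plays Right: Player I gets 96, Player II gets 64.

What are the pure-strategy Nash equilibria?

The pure Nash equilibria are (Top, Left); (Middle, Right).

Check each profile: it is a Nash equilibrium iff no player can strictly gain by switching unilaterally.
(Top, Left): Player I gets 52, best alternative 25; Player II gets 57, best alternative 40. No profitable deviation — NE.
(Top, Right): Player I can switch to Middle (87 → 96). Not NE.
(Middle, Left): Player I can switch to Top (13 → 52). Not NE.
(Middle, Right): Player I gets 96, best alternative 87; Player II gets 64, best alternative 14. No profitable deviation — NE.
(Bottom, Left): Player I can switch to Top (25 → 52). Not NE.
(Bottom, Right): Player I can switch to Top (19 → 87). Not NE.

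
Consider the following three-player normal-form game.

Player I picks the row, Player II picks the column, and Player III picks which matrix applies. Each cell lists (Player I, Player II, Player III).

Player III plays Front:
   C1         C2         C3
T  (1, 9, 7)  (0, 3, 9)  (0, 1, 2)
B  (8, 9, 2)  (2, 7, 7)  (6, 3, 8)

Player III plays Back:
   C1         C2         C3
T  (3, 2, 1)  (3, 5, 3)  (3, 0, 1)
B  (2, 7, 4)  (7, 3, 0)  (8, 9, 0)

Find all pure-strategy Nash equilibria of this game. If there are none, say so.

This game has no pure Nash equilibrium.

For each strategy profile, look for a profitable unilateral deviation.
(T, C1, Front): Player I can switch to B (1 → 8). Not NE.
(T, C1, Back): Player II can switch to C2 (2 → 5). Not NE.
(T, C2, Front): Player I can switch to B (0 → 2). Not NE.
(T, C2, Back): Player I can switch to B (3 → 7). Not NE.
(T, C3, Front): Player I can switch to B (0 → 6). Not NE.
(T, C3, Back): Player I can switch to B (3 → 8). Not NE.
(B, C1, Front): Player III can switch to Back (2 → 4). Not NE.
(B, C1, Back): Player I can switch to T (2 → 3). Not NE.
(B, C2, Front): Player II can switch to C1 (7 → 9). Not NE.
(B, C2, Back): Player II can switch to C1 (3 → 7). Not NE.
(The remaining 2 profiles each have a profitable deviation by the same check.)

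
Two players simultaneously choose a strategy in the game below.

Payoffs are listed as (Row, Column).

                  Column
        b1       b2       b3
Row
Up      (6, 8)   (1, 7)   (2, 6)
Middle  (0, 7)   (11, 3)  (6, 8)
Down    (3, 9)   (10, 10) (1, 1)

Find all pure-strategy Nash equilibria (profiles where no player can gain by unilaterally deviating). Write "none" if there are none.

(Up, b1); (Middle, b3)

Mark each player's best response to every combination of opponents' strategies; a profile where every player is best-responding is a pure Nash equilibrium.
Row against b1: payoffs 6, 0, 3 → best response Up.
Row against b2: payoffs 1, 11, 10 → best response Middle.
Row against b3: payoffs 2, 6, 1 → best response Middle.
Column against Up: payoffs 8, 7, 6 → best response b1.
Column against Middle: payoffs 7, 3, 8 → best response b3.
Column against Down: payoffs 9, 10, 1 → best response b2.
Mutual best responses: (Up, b1); (Middle, b3).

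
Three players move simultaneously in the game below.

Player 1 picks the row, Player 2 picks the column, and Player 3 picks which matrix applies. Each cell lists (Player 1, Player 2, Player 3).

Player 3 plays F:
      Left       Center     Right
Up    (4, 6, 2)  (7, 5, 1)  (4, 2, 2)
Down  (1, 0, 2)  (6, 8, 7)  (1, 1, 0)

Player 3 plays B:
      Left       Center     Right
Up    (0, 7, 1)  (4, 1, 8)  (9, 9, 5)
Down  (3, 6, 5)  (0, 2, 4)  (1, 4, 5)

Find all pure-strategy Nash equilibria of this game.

The pure Nash equilibria are (Up, Left, F); (Up, Right, B); (Down, Left, B).

Check each profile: it is a Nash equilibrium iff no player can strictly gain by switching unilaterally.
(Up, Left, F): Player 1 gets 4, best alternative 1; Player 2 gets 6, best alternative 5; Player 3 gets 2, best alternative 1. No profitable deviation — NE.
(Up, Left, B): Player 1 can switch to Down (0 → 3). Not NE.
(Up, Center, F): Player 2 can switch to Left (5 → 6). Not NE.
(Up, Center, B): Player 2 can switch to Left (1 → 7). Not NE.
(Up, Right, F): Player 2 can switch to Left (2 → 6). Not NE.
(Up, Right, B): Player 1 gets 9, best alternative 1; Player 2 gets 9, best alternative 7; Player 3 gets 5, best alternative 2. No profitable deviation — NE.
(Down, Left, F): Player 1 can switch to Up (1 → 4). Not NE.
(Down, Left, B): Player 1 gets 3, best alternative 0; Player 2 gets 6, best alternative 4; Player 3 gets 5, best alternative 2. No profitable deviation — NE.
(Down, Center, F): Player 1 can switch to Up (6 → 7). Not NE.
(The remaining 3 profiles each have a profitable deviation by the same check.)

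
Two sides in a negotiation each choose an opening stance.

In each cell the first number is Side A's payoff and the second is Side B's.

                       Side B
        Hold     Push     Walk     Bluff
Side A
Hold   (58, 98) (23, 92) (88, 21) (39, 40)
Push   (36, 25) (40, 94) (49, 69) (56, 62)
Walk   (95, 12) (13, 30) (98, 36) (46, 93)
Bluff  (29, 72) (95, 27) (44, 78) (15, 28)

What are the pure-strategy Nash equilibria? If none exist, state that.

This game has no pure Nash equilibrium.

Mark each player's best response to every combination of opponents' strategies; a profile where every player is best-responding is a pure Nash equilibrium.
Side A against Hold: payoffs 58, 36, 95, 29 → best response Walk.
Side A against Push: payoffs 23, 40, 13, 95 → best response Bluff.
Side A against Walk: payoffs 88, 49, 98, 44 → best response Walk.
Side A against Bluff: payoffs 39, 56, 46, 15 → best response Push.
Side B against Hold: payoffs 98, 92, 21, 40 → best response Hold.
Side B against Push: payoffs 25, 94, 69, 62 → best response Push.
Side B against Walk: payoffs 12, 30, 36, 93 → best response Bluff.
Side B against Bluff: payoffs 72, 27, 78, 28 → best response Walk.
No profile is a mutual best response for all players.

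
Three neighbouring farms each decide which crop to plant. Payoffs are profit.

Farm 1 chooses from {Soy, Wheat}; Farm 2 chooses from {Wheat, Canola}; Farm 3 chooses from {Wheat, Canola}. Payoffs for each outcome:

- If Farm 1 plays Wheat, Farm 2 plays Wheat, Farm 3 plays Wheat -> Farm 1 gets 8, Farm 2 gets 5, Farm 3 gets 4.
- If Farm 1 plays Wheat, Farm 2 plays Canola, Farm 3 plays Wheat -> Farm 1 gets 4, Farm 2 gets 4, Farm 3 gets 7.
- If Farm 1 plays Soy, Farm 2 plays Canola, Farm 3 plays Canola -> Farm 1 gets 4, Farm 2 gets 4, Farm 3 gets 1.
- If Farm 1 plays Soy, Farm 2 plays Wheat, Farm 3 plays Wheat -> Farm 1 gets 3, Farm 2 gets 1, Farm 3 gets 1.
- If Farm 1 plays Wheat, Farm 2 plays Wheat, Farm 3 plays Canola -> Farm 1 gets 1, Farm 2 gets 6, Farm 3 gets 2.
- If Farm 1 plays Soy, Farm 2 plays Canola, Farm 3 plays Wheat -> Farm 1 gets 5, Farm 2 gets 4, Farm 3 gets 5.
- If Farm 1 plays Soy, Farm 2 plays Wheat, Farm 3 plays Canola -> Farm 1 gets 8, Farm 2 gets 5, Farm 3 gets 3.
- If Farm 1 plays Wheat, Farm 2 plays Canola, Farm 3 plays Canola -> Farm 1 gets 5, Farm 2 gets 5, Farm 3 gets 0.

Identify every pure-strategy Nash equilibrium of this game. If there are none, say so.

Pure-strategy Nash equilibria: (Soy, Wheat, Canola) and (Soy, Canola, Wheat) and (Wheat, Wheat, Wheat)

(Soy, Wheat, Wheat): Farm 1 can switch to Wheat (3 → 8). Not NE.
(Soy, Wheat, Canola): Farm 1 gets 8, best alternative 1; Farm 2 gets 5, best alternative 4; Farm 3 gets 3, best alternative 1. No profitable deviation — NE.
(Soy, Canola, Wheat): Farm 1 gets 5, best alternative 4; Farm 2 gets 4, best alternative 1; Farm 3 gets 5, best alternative 1. No profitable deviation — NE.
(Soy, Canola, Canola): Farm 1 can switch to Wheat (4 → 5). Not NE.
(Wheat, Wheat, Wheat): Farm 1 gets 8, best alternative 3; Farm 2 gets 5, best alternative 4; Farm 3 gets 4, best alternative 2. No profitable deviation — NE.
(Wheat, Wheat, Canola): Farm 1 can switch to Soy (1 → 8). Not NE.
(Wheat, Canola, Wheat): Farm 1 can switch to Soy (4 → 5). Not NE.
(Wheat, Canola, Canola): Farm 2 can switch to Wheat (5 → 6). Not NE.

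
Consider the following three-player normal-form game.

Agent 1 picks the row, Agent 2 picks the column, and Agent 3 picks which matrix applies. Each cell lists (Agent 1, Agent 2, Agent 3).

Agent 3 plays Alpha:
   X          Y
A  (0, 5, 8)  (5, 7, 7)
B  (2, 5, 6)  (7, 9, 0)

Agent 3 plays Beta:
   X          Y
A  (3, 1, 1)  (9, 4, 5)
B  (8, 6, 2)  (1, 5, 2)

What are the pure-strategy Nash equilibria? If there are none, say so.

For each player, find the best response to each opponent profile; mutual best responses are the pure NE.
Agent 1 against (X, Alpha): payoffs 0, 2 → best response B.
Agent 1 against (X, Beta): payoffs 3, 8 → best response B.
Agent 1 against (Y, Alpha): payoffs 5, 7 → best response B.
Agent 1 against (Y, Beta): payoffs 9, 1 → best response A.
Agent 2 against (A, Alpha): payoffs 5, 7 → best response Y.
Agent 2 against (A, Beta): payoffs 1, 4 → best response Y.
Agent 2 against (B, Alpha): payoffs 5, 9 → best response Y.
Agent 2 against (B, Beta): payoffs 6, 5 → best response X.
Agent 3 against (A, X): payoffs 8, 1 → best response Alpha.
Agent 3 against (A, Y): payoffs 7, 5 → best response Alpha.
Agent 3 against (B, X): payoffs 6, 2 → best response Alpha.
Agent 3 against (B, Y): payoffs 0, 2 → best response Beta.
No profile is a mutual best response for all players.

This game has no pure Nash equilibrium.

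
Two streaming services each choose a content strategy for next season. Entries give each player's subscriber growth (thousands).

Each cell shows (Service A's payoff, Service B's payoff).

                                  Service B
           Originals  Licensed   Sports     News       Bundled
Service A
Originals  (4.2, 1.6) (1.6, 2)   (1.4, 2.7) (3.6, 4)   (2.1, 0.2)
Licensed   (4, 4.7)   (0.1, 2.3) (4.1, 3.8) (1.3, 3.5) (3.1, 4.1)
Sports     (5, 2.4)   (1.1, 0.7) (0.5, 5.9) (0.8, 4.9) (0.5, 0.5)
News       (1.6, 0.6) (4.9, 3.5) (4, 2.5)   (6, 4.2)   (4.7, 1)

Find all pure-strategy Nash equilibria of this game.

The unique pure-strategy Nash equilibrium is (News, News).

Service A against Originals: payoffs 4.2, 4, 5, 1.6 → best response Sports.
Service A against Licensed: payoffs 1.6, 0.1, 1.1, 4.9 → best response News.
Service A against Sports: payoffs 1.4, 4.1, 0.5, 4 → best response Licensed.
Service A against News: payoffs 3.6, 1.3, 0.8, 6 → best response News.
Service A against Bundled: payoffs 2.1, 3.1, 0.5, 4.7 → best response News.
Service B against Originals: payoffs 1.6, 2, 2.7, 4, 0.2 → best response News.
Service B against Licensed: payoffs 4.7, 2.3, 3.8, 3.5, 4.1 → best response Originals.
Service B against Sports: payoffs 2.4, 0.7, 5.9, 4.9, 0.5 → best response Sports.
Service B against News: payoffs 0.6, 3.5, 2.5, 4.2, 1 → best response News.
Mutual best responses: (News, News).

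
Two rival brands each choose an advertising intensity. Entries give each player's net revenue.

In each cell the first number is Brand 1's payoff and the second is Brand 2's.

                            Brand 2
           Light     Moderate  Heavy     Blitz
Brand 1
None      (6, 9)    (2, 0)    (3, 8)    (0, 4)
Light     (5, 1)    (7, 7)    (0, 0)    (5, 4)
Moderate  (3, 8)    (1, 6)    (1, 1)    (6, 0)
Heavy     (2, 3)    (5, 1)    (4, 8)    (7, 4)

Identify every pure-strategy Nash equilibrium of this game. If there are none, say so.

(None, Light), (Light, Moderate), (Heavy, Heavy)

Check each profile: it is a Nash equilibrium iff no player can strictly gain by switching unilaterally.
(None, Light): Brand 1 gets 6, best alternative 5; Brand 2 gets 9, best alternative 8. No profitable deviation — NE.
(None, Moderate): Brand 1 can switch to Light (2 → 7). Not NE.
(None, Heavy): Brand 1 can switch to Heavy (3 → 4). Not NE.
(None, Blitz): Brand 1 can switch to Light (0 → 5). Not NE.
(Light, Light): Brand 1 can switch to None (5 → 6). Not NE.
(Light, Moderate): Brand 1 gets 7, best alternative 5; Brand 2 gets 7, best alternative 4. No profitable deviation — NE.
(Light, Heavy): Brand 1 can switch to None (0 → 3). Not NE.
(Light, Blitz): Brand 1 can switch to Moderate (5 → 6). Not NE.
(Heavy, Heavy): Brand 1 gets 4, best alternative 3; Brand 2 gets 8, best alternative 4. No profitable deviation — NE.
(The remaining 7 profiles each have a profitable deviation by the same check.)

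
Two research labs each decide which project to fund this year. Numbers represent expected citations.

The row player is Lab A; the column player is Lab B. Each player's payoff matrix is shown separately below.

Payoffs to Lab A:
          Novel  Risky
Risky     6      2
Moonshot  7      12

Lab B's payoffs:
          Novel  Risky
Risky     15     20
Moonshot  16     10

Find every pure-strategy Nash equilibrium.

(Moonshot, Novel)

(Risky, Novel): Lab A can switch to Moonshot (6 → 7). Not NE.
(Risky, Risky): Lab A can switch to Moonshot (2 → 12). Not NE.
(Moonshot, Novel): Lab A gets 7, best alternative 6; Lab B gets 16, best alternative 10. No profitable deviation — NE.
(Moonshot, Risky): Lab B can switch to Novel (10 → 16). Not NE.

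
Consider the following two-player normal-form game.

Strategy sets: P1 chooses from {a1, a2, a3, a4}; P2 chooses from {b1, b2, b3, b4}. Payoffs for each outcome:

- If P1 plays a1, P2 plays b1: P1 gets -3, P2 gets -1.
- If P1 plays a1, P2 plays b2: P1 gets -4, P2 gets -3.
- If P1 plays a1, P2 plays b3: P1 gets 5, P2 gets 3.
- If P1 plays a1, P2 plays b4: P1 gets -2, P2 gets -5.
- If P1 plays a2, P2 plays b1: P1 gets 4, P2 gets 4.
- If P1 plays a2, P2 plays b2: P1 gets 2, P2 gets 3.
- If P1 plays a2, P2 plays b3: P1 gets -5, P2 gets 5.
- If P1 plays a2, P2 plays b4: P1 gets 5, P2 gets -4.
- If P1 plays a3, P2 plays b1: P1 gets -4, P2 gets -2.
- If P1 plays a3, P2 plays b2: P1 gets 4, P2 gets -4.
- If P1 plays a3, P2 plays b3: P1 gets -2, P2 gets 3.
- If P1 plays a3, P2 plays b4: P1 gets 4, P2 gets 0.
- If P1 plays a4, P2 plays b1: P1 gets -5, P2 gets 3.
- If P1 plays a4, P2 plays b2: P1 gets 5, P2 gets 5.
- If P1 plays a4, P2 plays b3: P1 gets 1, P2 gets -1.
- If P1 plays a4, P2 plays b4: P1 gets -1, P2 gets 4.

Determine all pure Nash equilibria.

Mark each player's best response to every combination of opponents' strategies; a profile where every player is best-responding is a pure Nash equilibrium.
P1 against b1: payoffs -3, 4, -4, -5 → best response a2.
P1 against b2: payoffs -4, 2, 4, 5 → best response a4.
P1 against b3: payoffs 5, -5, -2, 1 → best response a1.
P1 against b4: payoffs -2, 5, 4, -1 → best response a2.
P2 against a1: payoffs -1, -3, 3, -5 → best response b3.
P2 against a2: payoffs 4, 3, 5, -4 → best response b3.
P2 against a3: payoffs -2, -4, 3, 0 → best response b3.
P2 against a4: payoffs 3, 5, -1, 4 → best response b2.
Mutual best responses: (a1, b3); (a4, b2).

(a1, b3); (a4, b2)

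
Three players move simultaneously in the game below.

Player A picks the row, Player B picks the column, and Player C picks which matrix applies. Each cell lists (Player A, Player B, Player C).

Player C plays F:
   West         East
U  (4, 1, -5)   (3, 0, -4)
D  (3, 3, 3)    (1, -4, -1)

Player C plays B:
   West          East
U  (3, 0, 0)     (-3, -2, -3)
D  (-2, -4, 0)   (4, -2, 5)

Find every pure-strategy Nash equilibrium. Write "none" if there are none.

(U, West, F): Player C can switch to B (-5 → 0). Not NE.
(U, West, B): Player A gets 3, best alternative -2; Player B gets 0, best alternative -2; Player C gets 0, best alternative -5. No profitable deviation — NE.
(U, East, F): Player B can switch to West (0 → 1). Not NE.
(U, East, B): Player A can switch to D (-3 → 4). Not NE.
(D, West, F): Player A can switch to U (3 → 4). Not NE.
(D, West, B): Player A can switch to U (-2 → 3). Not NE.
(D, East, F): Player A can switch to U (1 → 3). Not NE.
(D, East, B): Player A gets 4, best alternative -3; Player B gets -2, best alternative -4; Player C gets 5, best alternative -1. No profitable deviation — NE.

(U, West, B), (D, East, B)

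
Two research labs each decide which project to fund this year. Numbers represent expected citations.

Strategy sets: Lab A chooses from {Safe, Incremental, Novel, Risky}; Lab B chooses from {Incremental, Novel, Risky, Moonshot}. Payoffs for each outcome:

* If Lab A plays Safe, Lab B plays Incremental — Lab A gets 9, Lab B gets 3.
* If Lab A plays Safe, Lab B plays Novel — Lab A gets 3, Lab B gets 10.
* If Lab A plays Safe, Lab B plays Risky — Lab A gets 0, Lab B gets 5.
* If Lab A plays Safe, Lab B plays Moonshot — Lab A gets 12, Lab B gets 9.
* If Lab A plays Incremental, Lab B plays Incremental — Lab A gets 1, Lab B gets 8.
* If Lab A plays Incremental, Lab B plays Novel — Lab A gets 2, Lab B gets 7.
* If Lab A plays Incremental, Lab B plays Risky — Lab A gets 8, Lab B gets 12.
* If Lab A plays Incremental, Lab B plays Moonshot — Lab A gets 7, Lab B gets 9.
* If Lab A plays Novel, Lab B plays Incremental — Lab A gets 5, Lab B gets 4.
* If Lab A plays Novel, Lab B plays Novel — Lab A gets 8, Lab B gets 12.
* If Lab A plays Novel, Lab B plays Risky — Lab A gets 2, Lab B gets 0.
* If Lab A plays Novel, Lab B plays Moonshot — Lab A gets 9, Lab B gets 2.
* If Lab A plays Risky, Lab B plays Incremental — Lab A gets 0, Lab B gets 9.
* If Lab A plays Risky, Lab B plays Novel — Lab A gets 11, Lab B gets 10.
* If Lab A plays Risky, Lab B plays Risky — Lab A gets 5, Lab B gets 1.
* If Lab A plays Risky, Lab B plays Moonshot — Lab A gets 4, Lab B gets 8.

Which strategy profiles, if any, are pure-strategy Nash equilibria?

(Incremental, Risky); (Risky, Novel)

(Safe, Incremental): Lab B can switch to Novel (3 → 10). Not NE.
(Safe, Novel): Lab A can switch to Novel (3 → 8). Not NE.
(Safe, Risky): Lab A can switch to Incremental (0 → 8). Not NE.
(Safe, Moonshot): Lab B can switch to Novel (9 → 10). Not NE.
(Incremental, Incremental): Lab A can switch to Safe (1 → 9). Not NE.
(Incremental, Novel): Lab A can switch to Safe (2 → 3). Not NE.
(Incremental, Risky): Lab A gets 8, best alternative 5; Lab B gets 12, best alternative 9. No profitable deviation — NE.
(Risky, Novel): Lab A gets 11, best alternative 8; Lab B gets 10, best alternative 9. No profitable deviation — NE.
(The remaining 8 profiles each have a profitable deviation by the same check.)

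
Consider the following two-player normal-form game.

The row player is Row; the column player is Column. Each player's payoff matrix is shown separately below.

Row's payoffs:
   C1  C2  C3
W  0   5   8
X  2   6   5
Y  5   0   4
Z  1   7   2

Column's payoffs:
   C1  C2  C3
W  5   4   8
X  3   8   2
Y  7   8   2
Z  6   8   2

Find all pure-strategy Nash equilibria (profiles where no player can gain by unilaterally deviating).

Pure-strategy Nash equilibria: (W, C3), (Z, C2)

(W, C1): Row can switch to X (0 → 2). Not NE.
(W, C2): Row can switch to X (5 → 6). Not NE.
(W, C3): Row gets 8, best alternative 5; Column gets 8, best alternative 5. No profitable deviation — NE.
(X, C1): Row can switch to Y (2 → 5). Not NE.
(X, C2): Row can switch to Z (6 → 7). Not NE.
(X, C3): Row can switch to W (5 → 8). Not NE.
(Y, C1): Column can switch to C2 (7 → 8). Not NE.
(Z, C2): Row gets 7, best alternative 6; Column gets 8, best alternative 6. No profitable deviation — NE.
(The remaining 4 profiles each have a profitable deviation by the same check.)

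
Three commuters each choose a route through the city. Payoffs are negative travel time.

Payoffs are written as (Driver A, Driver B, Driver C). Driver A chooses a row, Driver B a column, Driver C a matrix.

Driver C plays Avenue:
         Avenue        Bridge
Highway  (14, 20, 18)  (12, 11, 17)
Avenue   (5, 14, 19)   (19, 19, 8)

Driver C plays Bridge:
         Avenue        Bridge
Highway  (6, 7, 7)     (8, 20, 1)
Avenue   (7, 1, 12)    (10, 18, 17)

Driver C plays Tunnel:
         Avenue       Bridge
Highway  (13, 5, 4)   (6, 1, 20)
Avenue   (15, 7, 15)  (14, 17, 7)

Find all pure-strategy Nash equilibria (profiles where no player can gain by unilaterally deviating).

(Highway, Avenue, Avenue), (Avenue, Bridge, Bridge)

For each player, find the best response to each opponent profile; mutual best responses are the pure NE.
Driver A against (Avenue, Avenue): payoffs 14, 5 → best response Highway.
Driver A against (Avenue, Bridge): payoffs 6, 7 → best response Avenue.
Driver A against (Avenue, Tunnel): payoffs 13, 15 → best response Avenue.
Driver A against (Bridge, Avenue): payoffs 12, 19 → best response Avenue.
Driver A against (Bridge, Bridge): payoffs 8, 10 → best response Avenue.
Driver A against (Bridge, Tunnel): payoffs 6, 14 → best response Avenue.
Driver B against (Highway, Avenue): payoffs 20, 11 → best response Avenue.
Driver B against (Highway, Bridge): payoffs 7, 20 → best response Bridge.
Driver B against (Highway, Tunnel): payoffs 5, 1 → best response Avenue.
Driver B against (Avenue, Avenue): payoffs 14, 19 → best response Bridge.
Driver B against (Avenue, Bridge): payoffs 1, 18 → best response Bridge.
Driver B against (Avenue, Tunnel): payoffs 7, 17 → best response Bridge.
Driver C against (Highway, Avenue): payoffs 18, 7, 4 → best response Avenue.
Driver C against (Highway, Bridge): payoffs 17, 1, 20 → best response Tunnel.
Driver C against (Avenue, Avenue): payoffs 19, 12, 15 → best response Avenue.
Driver C against (Avenue, Bridge): payoffs 8, 17, 7 → best response Bridge.
Mutual best responses: (Highway, Avenue, Avenue); (Avenue, Bridge, Bridge).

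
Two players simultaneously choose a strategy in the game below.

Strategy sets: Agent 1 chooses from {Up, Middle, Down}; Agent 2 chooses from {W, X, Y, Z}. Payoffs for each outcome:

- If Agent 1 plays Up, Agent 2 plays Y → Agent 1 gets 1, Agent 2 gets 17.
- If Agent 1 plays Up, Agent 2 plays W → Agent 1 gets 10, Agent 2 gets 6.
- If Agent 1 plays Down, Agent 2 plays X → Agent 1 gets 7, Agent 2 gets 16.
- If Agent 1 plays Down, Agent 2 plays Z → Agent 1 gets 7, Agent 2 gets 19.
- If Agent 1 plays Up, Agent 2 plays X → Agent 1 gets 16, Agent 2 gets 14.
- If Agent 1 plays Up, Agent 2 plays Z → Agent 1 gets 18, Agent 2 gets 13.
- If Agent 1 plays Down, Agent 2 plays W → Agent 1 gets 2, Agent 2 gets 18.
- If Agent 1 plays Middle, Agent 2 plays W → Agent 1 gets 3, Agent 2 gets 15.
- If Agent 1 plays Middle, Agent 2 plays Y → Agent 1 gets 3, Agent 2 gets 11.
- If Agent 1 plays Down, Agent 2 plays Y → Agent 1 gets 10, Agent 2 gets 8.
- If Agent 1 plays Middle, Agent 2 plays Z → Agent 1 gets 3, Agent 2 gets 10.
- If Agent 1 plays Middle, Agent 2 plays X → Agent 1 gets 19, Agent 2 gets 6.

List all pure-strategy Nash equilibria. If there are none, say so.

none

Agent 1 against W: payoffs 10, 3, 2 → best response Up.
Agent 1 against X: payoffs 16, 19, 7 → best response Middle.
Agent 1 against Y: payoffs 1, 3, 10 → best response Down.
Agent 1 against Z: payoffs 18, 3, 7 → best response Up.
Agent 2 against Up: payoffs 6, 14, 17, 13 → best response Y.
Agent 2 against Middle: payoffs 15, 6, 11, 10 → best response W.
Agent 2 against Down: payoffs 18, 16, 8, 19 → best response Z.
No profile is a mutual best response for all players.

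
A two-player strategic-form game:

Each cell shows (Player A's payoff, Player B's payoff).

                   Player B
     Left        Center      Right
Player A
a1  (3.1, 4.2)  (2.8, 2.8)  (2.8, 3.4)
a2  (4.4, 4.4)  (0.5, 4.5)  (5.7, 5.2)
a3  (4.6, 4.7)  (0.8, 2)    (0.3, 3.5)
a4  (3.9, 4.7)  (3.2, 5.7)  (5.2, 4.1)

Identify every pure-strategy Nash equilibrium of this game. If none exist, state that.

The pure Nash equilibria are (a2, Right), (a3, Left), (a4, Center).

Mark each player's best response to every combination of opponents' strategies; a profile where every player is best-responding is a pure Nash equilibrium.
Player A against Left: payoffs 3.1, 4.4, 4.6, 3.9 → best response a3.
Player A against Center: payoffs 2.8, 0.5, 0.8, 3.2 → best response a4.
Player A against Right: payoffs 2.8, 5.7, 0.3, 5.2 → best response a2.
Player B against a1: payoffs 4.2, 2.8, 3.4 → best response Left.
Player B against a2: payoffs 4.4, 4.5, 5.2 → best response Right.
Player B against a3: payoffs 4.7, 2, 3.5 → best response Left.
Player B against a4: payoffs 4.7, 5.7, 4.1 → best response Center.
Mutual best responses: (a2, Right); (a3, Left); (a4, Center).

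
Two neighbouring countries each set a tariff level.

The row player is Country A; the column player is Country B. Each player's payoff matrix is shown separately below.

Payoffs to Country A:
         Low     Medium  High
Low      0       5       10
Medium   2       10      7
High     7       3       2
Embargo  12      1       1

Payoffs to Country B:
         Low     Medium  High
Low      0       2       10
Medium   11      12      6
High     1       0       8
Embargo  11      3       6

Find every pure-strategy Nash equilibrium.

(Low, High), (Medium, Medium), (Embargo, Low)

(Low, Low): Country A can switch to Medium (0 → 2). Not NE.
(Low, Medium): Country A can switch to Medium (5 → 10). Not NE.
(Low, High): Country A gets 10, best alternative 7; Country B gets 10, best alternative 2. No profitable deviation — NE.
(Medium, Low): Country A can switch to High (2 → 7). Not NE.
(Medium, Medium): Country A gets 10, best alternative 5; Country B gets 12, best alternative 11. No profitable deviation — NE.
(Medium, High): Country A can switch to Low (7 → 10). Not NE.
(High, Low): Country A can switch to Embargo (7 → 12). Not NE.
(High, Medium): Country A can switch to Low (3 → 5). Not NE.
(High, High): Country A can switch to Low (2 → 10). Not NE.
(Embargo, Low): Country A gets 12, best alternative 7; Country B gets 11, best alternative 6. No profitable deviation — NE.
(Embargo, Medium): Country A can switch to Low (1 → 5). Not NE.
(Embargo, High): Country A can switch to Low (1 → 10). Not NE.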